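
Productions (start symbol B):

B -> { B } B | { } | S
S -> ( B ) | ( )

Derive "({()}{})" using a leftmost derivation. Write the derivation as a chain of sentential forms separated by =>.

B => S => (B) => ({B}B) => ({S}B) => ({()}B) => ({()}{})

B => S   [B -> S]
S => (B)   [S -> ( B )]
(B) => ({B}B)   [B -> { B } B]
({B}B) => ({S}B)   [B -> S]
({S}B) => ({()}B)   [S -> ( )]
({()}B) => ({()}{})   [B -> { }]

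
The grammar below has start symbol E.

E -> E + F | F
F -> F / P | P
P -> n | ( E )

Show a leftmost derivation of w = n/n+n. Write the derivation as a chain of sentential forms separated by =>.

E=>E+F=>F+F=>F/P+F=>P/P+F=>n/P+F=>n/n+F=>n/n+P=>n/n+n

E => E+F   [E -> E + F]
E+F => F+F   [E -> F]
F+F => F/P+F   [F -> F / P]
F/P+F => P/P+F   [F -> P]
P/P+F => n/P+F   [P -> n]
n/P+F => n/n+F   [P -> n]
n/n+F => n/n+P   [F -> P]
n/n+P => n/n+n   [P -> n]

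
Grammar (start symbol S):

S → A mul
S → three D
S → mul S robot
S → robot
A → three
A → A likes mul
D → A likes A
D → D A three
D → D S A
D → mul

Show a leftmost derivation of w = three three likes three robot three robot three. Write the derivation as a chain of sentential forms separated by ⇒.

S ⇒ three D   [S → three D]
three D ⇒ three D S A   [D → D S A]
three D S A ⇒ three D S A S A   [D → D S A]
three D S A S A ⇒ three A likes A S A S A   [D → A likes A]
three A likes A S A S A ⇒ three three likes A S A S A   [A → three]
three three likes A S A S A ⇒ three three likes three S A S A   [A → three]
three three likes three S A S A ⇒ three three likes three robot A S A   [S → robot]
three three likes three robot A S A ⇒ three three likes three robot three S A   [A → three]
three three likes three robot three S A ⇒ three three likes three robot three robot A   [S → robot]
three three likes three robot three robot A ⇒ three three likes three robot three robot three   [A → three]

S ⇒ three D ⇒ three D S A ⇒ three D S A S A ⇒ three A likes A S A S A ⇒ three three likes A S A S A ⇒ three three likes three S A S A ⇒ three three likes three robot A S A ⇒ three three likes three robot three S A ⇒ three three likes three robot three robot A ⇒ three three likes three robot three robot three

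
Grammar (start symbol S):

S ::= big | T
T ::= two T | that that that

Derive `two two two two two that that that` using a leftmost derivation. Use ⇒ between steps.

S ⇒ T ⇒ two T ⇒ two two T ⇒ two two two T ⇒ two two two two T ⇒ two two two two two T ⇒ two two two two two that that that

S ⇒ T   [S ::= T]
T ⇒ two T   [T ::= two T]
two T ⇒ two two T   [T ::= two T]
two two T ⇒ two two two T   [T ::= two T]
two two two T ⇒ two two two two T   [T ::= two T]
two two two two T ⇒ two two two two two T   [T ::= two T]
two two two two two T ⇒ two two two two two that that that   [T ::= that that that]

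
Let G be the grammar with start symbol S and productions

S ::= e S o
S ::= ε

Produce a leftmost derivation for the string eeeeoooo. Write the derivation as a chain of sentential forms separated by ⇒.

S ⇒ eSo   [S ::= e S o]
eSo ⇒ eeSoo   [S ::= e S o]
eeSoo ⇒ eeeSooo   [S ::= e S o]
eeeSooo ⇒ eeeeSoooo   [S ::= e S o]
eeeeSoooo ⇒ eeeeoooo   [S ::= ε]

S⇒eSo⇒eeSoo⇒eeeSooo⇒eeeeSoooo⇒eeeeoooo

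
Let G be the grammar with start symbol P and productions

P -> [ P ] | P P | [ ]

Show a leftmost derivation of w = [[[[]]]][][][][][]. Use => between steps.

P => PP => PPP => PPPP => [P]PPP => [[P]]PPP => [[[P]]]PPP => [[[[]]]]PPP => [[[[]]]]PPPP => [[[[]]]]PPPPP => [[[[]]]][]PPPP => [[[[]]]][][]PPP => [[[[]]]][][][]PP => [[[[]]]][][][][]P => [[[[]]]][][][][][]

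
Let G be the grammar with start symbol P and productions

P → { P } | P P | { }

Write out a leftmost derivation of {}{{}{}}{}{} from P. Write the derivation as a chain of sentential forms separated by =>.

P => PP   [P → P P]
PP => PPP   [P → P P]
PPP => {}PP   [P → { }]
{}PP => {}PPP   [P → P P]
{}PPP => {}{P}PP   [P → { P }]
{}{P}PP => {}{PP}PP   [P → P P]
{}{PP}PP => {}{{}P}PP   [P → { }]
{}{{}P}PP => {}{{}{}}PP   [P → { }]
{}{{}{}}PP => {}{{}{}}{}P   [P → { }]
{}{{}{}}{}P => {}{{}{}}{}{}   [P → { }]

P=>PP=>PPP=>{}PP=>{}PPP=>{}{P}PP=>{}{PP}PP=>{}{{}P}PP=>{}{{}{}}PP=>{}{{}{}}{}P=>{}{{}{}}{}{}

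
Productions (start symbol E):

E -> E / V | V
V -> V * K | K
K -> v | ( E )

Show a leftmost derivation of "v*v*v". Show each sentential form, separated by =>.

E => V => V*K => V*K*K => K*K*K => v*K*K => v*v*K => v*v*v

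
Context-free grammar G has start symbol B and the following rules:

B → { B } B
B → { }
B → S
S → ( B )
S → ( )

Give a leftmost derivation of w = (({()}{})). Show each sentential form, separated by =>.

B => S => (B) => (S) => ((B)) => (({B}B)) => (({S}B)) => (({()}B)) => (({()}{}))

B => S   [B → S]
S => (B)   [S → ( B )]
(B) => (S)   [B → S]
(S) => ((B))   [S → ( B )]
((B)) => (({B}B))   [B → { B } B]
(({B}B)) => (({S}B))   [B → S]
(({S}B)) => (({()}B))   [S → ( )]
(({()}B)) => (({()}{}))   [B → { }]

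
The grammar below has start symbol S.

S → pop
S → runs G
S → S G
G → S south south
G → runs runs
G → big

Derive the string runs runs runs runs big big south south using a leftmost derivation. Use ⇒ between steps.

S ⇒ runs G ⇒ runs S south south ⇒ runs S G south south ⇒ runs S G G south south ⇒ runs runs G G G south south ⇒ runs runs runs runs G G south south ⇒ runs runs runs runs big G south south ⇒ runs runs runs runs big big south south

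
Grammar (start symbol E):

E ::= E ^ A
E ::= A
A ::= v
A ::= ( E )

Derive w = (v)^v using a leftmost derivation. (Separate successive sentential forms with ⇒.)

E ⇒ E^A ⇒ A^A ⇒ (E)^A ⇒ (A)^A ⇒ (v)^A ⇒ (v)^v

E ⇒ E^A   [E ::= E ^ A]
E^A ⇒ A^A   [E ::= A]
A^A ⇒ (E)^A   [A ::= ( E )]
(E)^A ⇒ (A)^A   [E ::= A]
(A)^A ⇒ (v)^A   [A ::= v]
(v)^A ⇒ (v)^v   [A ::= v]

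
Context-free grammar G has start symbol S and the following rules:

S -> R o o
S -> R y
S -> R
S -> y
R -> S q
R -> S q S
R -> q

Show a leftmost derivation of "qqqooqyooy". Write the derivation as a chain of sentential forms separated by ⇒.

S ⇒ Ry ⇒ SqSy ⇒ RqSy ⇒ qqSy ⇒ qqRooy ⇒ qqSqSooy ⇒ qqRooqSooy ⇒ qqqooqSooy ⇒ qqqooqyooy

S ⇒ Ry   [S -> R y]
Ry ⇒ SqSy   [R -> S q S]
SqSy ⇒ RqSy   [S -> R]
RqSy ⇒ qqSy   [R -> q]
qqSy ⇒ qqRooy   [S -> R o o]
qqRooy ⇒ qqSqSooy   [R -> S q S]
qqSqSooy ⇒ qqRooqSooy   [S -> R o o]
qqRooqSooy ⇒ qqqooqSooy   [R -> q]
qqqooqSooy ⇒ qqqooqyooy   [S -> y]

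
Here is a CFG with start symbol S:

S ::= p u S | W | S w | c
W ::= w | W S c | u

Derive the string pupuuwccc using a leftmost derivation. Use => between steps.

S => puS => pupuS => pupuW => pupuWSc => pupuWScSc => pupuuScSc => pupuuWcSc => pupuuwcSc => pupuuwccc

S => puS   [S ::= p u S]
puS => pupuS   [S ::= p u S]
pupuS => pupuW   [S ::= W]
pupuW => pupuWSc   [W ::= W S c]
pupuWSc => pupuWScSc   [W ::= W S c]
pupuWScSc => pupuuScSc   [W ::= u]
pupuuScSc => pupuuWcSc   [S ::= W]
pupuuWcSc => pupuuwcSc   [W ::= w]
pupuuwcSc => pupuuwccc   [S ::= c]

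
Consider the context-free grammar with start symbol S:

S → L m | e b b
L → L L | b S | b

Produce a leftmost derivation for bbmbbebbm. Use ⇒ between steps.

S ⇒ Lm   [S → L m]
Lm ⇒ LLm   [L → L L]
LLm ⇒ LLLm   [L → L L]
LLLm ⇒ bSLLm   [L → b S]
bSLLm ⇒ bLmLLm   [S → L m]
bLmLLm ⇒ bbmLLm   [L → b]
bbmLLm ⇒ bbmbLm   [L → b]
bbmbLm ⇒ bbmbbSm   [L → b S]
bbmbbSm ⇒ bbmbbebbm   [S → e b b]

S ⇒ Lm ⇒ LLm ⇒ LLLm ⇒ bSLLm ⇒ bLmLLm ⇒ bbmLLm ⇒ bbmbLm ⇒ bbmbbSm ⇒ bbmbbebbm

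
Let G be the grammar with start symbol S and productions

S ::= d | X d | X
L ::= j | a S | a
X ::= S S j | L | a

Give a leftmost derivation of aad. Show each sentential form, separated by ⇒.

S ⇒ Xd ⇒ Ld ⇒ aSd ⇒ aXd ⇒ aad

S ⇒ Xd   [S ::= X d]
Xd ⇒ Ld   [X ::= L]
Ld ⇒ aSd   [L ::= a S]
aSd ⇒ aXd   [S ::= X]
aXd ⇒ aad   [X ::= a]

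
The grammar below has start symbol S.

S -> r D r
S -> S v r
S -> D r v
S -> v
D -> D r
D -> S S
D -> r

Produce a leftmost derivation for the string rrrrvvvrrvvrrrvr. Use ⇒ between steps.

S ⇒ Svr ⇒ rDrvr ⇒ rDrrvr ⇒ rDrrrvr ⇒ rSSrrrvr ⇒ rDrvSrrrvr ⇒ rSSrvSrrrvr ⇒ rDrvSrvSrrrvr ⇒ rDrrvSrvSrrrvr ⇒ rrrrvSrvSrrrvr ⇒ rrrrvSvrrvSrrrvr ⇒ rrrrvvvrrvSrrrvr ⇒ rrrrvvvrrvvrrrvr

S ⇒ Svr   [S -> S v r]
Svr ⇒ rDrvr   [S -> r D r]
rDrvr ⇒ rDrrvr   [D -> D r]
rDrrvr ⇒ rDrrrvr   [D -> D r]
rDrrrvr ⇒ rSSrrrvr   [D -> S S]
rSSrrrvr ⇒ rDrvSrrrvr   [S -> D r v]
rDrvSrrrvr ⇒ rSSrvSrrrvr   [D -> S S]
rSSrvSrrrvr ⇒ rDrvSrvSrrrvr   [S -> D r v]
rDrvSrvSrrrvr ⇒ rDrrvSrvSrrrvr   [D -> D r]
rDrrvSrvSrrrvr ⇒ rrrrvSrvSrrrvr   [D -> r]
rrrrvSrvSrrrvr ⇒ rrrrvSvrrvSrrrvr   [S -> S v r]
rrrrvSvrrvSrrrvr ⇒ rrrrvvvrrvSrrrvr   [S -> v]
rrrrvvvrrvSrrrvr ⇒ rrrrvvvrrvvrrrvr   [S -> v]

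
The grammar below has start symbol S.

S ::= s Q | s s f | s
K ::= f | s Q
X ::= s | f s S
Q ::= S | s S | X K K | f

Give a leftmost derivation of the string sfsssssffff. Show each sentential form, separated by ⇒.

S⇒sQ⇒sXKK⇒sfsSKK⇒sfssQKK⇒sfsssSKK⇒sfssssQKK⇒sfssssXKKKK⇒sfsssssKKKK⇒sfsssssfKKK⇒sfsssssffKK⇒sfsssssfffK⇒sfsssssffff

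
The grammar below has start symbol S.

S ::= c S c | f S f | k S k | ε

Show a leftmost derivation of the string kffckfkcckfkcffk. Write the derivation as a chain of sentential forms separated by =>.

S => kSk => kfSfk => kffSffk => kffcScffk => kffckSkcffk => kffckfSfkcffk => kffckfkSkfkcffk => kffckfkcSckfkcffk => kffckfkcckfkcffk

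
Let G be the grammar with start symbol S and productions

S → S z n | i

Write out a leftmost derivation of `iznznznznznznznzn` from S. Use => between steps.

S=>Szn=>Sznzn=>Sznznzn=>Sznznznzn=>Sznznznznzn=>Sznznznznznzn=>Sznznznznznznzn=>Sznznznznznznznzn=>iznznznznznznznzn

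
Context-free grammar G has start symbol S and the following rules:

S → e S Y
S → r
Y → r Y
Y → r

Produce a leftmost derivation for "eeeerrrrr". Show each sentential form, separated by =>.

S => eSY   [S → e S Y]
eSY => eeSYY   [S → e S Y]
eeSYY => eeeSYYY   [S → e S Y]
eeeSYYY => eeeeSYYYY   [S → e S Y]
eeeeSYYYY => eeeerYYYY   [S → r]
eeeerYYYY => eeeerrYYY   [Y → r]
eeeerrYYY => eeeerrrYY   [Y → r]
eeeerrrYY => eeeerrrrY   [Y → r]
eeeerrrrY => eeeerrrrr   [Y → r]

S => eSY => eeSYY => eeeSYYY => eeeeSYYYY => eeeerYYYY => eeeerrYYY => eeeerrrYY => eeeerrrrY => eeeerrrrr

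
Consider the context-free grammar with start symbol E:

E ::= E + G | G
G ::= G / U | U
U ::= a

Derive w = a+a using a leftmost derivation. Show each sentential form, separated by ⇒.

E ⇒ E+G   [E ::= E + G]
E+G ⇒ G+G   [E ::= G]
G+G ⇒ U+G   [G ::= U]
U+G ⇒ a+G   [U ::= a]
a+G ⇒ a+U   [G ::= U]
a+U ⇒ a+a   [U ::= a]

E⇒E+G⇒G+G⇒U+G⇒a+G⇒a+U⇒a+a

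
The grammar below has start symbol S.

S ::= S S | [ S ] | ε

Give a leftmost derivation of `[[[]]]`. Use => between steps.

S=>[S]=>[SS]=>[SSS]=>[SSSS]=>[[S]SSS]=>[[SS]SSS]=>[[[S]S]SSS]=>[[[]S]SSS]=>[[[]]SSS]=>[[[]]SS]=>[[[]]S]=>[[[]]]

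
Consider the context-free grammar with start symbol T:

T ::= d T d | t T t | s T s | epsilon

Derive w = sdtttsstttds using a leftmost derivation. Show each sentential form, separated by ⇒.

T⇒sTs⇒sdTds⇒sdtTtds⇒sdttTttds⇒sdtttTtttds⇒sdtttsTstttds⇒sdtttsstttds

T ⇒ sTs   [T ::= s T s]
sTs ⇒ sdTds   [T ::= d T d]
sdTds ⇒ sdtTtds   [T ::= t T t]
sdtTtds ⇒ sdttTttds   [T ::= t T t]
sdttTttds ⇒ sdtttTtttds   [T ::= t T t]
sdtttTtttds ⇒ sdtttsTstttds   [T ::= s T s]
sdtttsTstttds ⇒ sdtttsstttds   [T ::= epsilon]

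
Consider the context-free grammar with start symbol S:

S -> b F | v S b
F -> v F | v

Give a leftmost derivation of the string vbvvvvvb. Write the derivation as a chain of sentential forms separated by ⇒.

S ⇒ vSb ⇒ vbFb ⇒ vbvFb ⇒ vbvvFb ⇒ vbvvvFb ⇒ vbvvvvFb ⇒ vbvvvvvb

S ⇒ vSb   [S -> v S b]
vSb ⇒ vbFb   [S -> b F]
vbFb ⇒ vbvFb   [F -> v F]
vbvFb ⇒ vbvvFb   [F -> v F]
vbvvFb ⇒ vbvvvFb   [F -> v F]
vbvvvFb ⇒ vbvvvvFb   [F -> v F]
vbvvvvFb ⇒ vbvvvvvb   [F -> v]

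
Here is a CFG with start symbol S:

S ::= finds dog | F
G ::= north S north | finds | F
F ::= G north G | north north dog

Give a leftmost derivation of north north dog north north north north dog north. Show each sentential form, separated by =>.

S => F => G north G => F north G => north north dog north G => north north dog north north S north => north north dog north north F north => north north dog north north north north dog north

S => F   [S ::= F]
F => G north G   [F ::= G north G]
G north G => F north G   [G ::= F]
F north G => north north dog north G   [F ::= north north dog]
north north dog north G => north north dog north north S north   [G ::= north S north]
north north dog north north S north => north north dog north north F north   [S ::= F]
north north dog north north F north => north north dog north north north north dog north   [F ::= north north dog]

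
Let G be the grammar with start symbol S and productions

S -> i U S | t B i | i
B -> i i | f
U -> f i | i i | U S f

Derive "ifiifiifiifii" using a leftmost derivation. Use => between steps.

S=>iUS=>ifiS=>ifiiUS=>ifiifiS=>ifiifiiUS=>ifiifiifiS=>ifiifiifiiUS=>ifiifiifiifiS=>ifiifiifiifii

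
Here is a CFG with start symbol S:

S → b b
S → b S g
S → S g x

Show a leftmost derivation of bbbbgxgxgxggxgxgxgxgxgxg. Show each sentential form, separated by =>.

S => bSg   [S → b S g]
bSg => bSgxg   [S → S g x]
bSgxg => bSgxgxg   [S → S g x]
bSgxgxg => bSgxgxgxg   [S → S g x]
bSgxgxgxg => bSgxgxgxgxg   [S → S g x]
bSgxgxgxgxg => bSgxgxgxgxgxg   [S → S g x]
bSgxgxgxgxgxg => bSgxgxgxgxgxgxg   [S → S g x]
bSgxgxgxgxgxgxg => bbSggxgxgxgxgxgxg   [S → b S g]
bbSggxgxgxgxgxgxg => bbSgxggxgxgxgxgxgxg   [S → S g x]
bbSgxggxgxgxgxgxgxg => bbSgxgxggxgxgxgxgxgxg   [S → S g x]
bbSgxgxggxgxgxgxgxgxg => bbSgxgxgxggxgxgxgxgxgxg   [S → S g x]
bbSgxgxgxggxgxgxgxgxgxg => bbbbgxgxgxggxgxgxgxgxgxg   [S → b b]

S=>bSg=>bSgxg=>bSgxgxg=>bSgxgxgxg=>bSgxgxgxgxg=>bSgxgxgxgxgxg=>bSgxgxgxgxgxgxg=>bbSggxgxgxgxgxgxg=>bbSgxggxgxgxgxgxgxg=>bbSgxgxggxgxgxgxgxgxg=>bbSgxgxgxggxgxgxgxgxgxg=>bbbbgxgxgxggxgxgxgxgxgxg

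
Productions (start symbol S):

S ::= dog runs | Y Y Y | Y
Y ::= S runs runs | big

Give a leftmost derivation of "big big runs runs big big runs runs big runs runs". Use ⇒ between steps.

S ⇒ Y   [S ::= Y]
Y ⇒ S runs runs   [Y ::= S runs runs]
S runs runs ⇒ Y Y Y runs runs   [S ::= Y Y Y]
Y Y Y runs runs ⇒ big Y Y runs runs   [Y ::= big]
big Y Y runs runs ⇒ big S runs runs Y runs runs   [Y ::= S runs runs]
big S runs runs Y runs runs ⇒ big Y Y Y runs runs Y runs runs   [S ::= Y Y Y]
big Y Y Y runs runs Y runs runs ⇒ big S runs runs Y Y runs runs Y runs runs   [Y ::= S runs runs]
big S runs runs Y Y runs runs Y runs runs ⇒ big Y runs runs Y Y runs runs Y runs runs   [S ::= Y]
big Y runs runs Y Y runs runs Y runs runs ⇒ big big runs runs Y Y runs runs Y runs runs   [Y ::= big]
big big runs runs Y Y runs runs Y runs runs ⇒ big big runs runs big Y runs runs Y runs runs   [Y ::= big]
big big runs runs big Y runs runs Y runs runs ⇒ big big runs runs big big runs runs Y runs runs   [Y ::= big]
big big runs runs big big runs runs Y runs runs ⇒ big big runs runs big big runs runs big runs runs   [Y ::= big]

S ⇒ Y ⇒ S runs runs ⇒ Y Y Y runs runs ⇒ big Y Y runs runs ⇒ big S runs runs Y runs runs ⇒ big Y Y Y runs runs Y runs runs ⇒ big S runs runs Y Y runs runs Y runs runs ⇒ big Y runs runs Y Y runs runs Y runs runs ⇒ big big runs runs Y Y runs runs Y runs runs ⇒ big big runs runs big Y runs runs Y runs runs ⇒ big big runs runs big big runs runs Y runs runs ⇒ big big runs runs big big runs runs big runs runs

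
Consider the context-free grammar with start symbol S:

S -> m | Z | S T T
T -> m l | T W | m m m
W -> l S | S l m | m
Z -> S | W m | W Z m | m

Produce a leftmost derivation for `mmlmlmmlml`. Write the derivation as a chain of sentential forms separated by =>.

S => STT   [S -> S T T]
STT => STTTT   [S -> S T T]
STTTT => mTTTT   [S -> m]
mTTTT => mmlTTT   [T -> m l]
mmlTTT => mmlTWTT   [T -> T W]
mmlTWTT => mmlmlWTT   [T -> m l]
mmlmlWTT => mmlmlmTT   [W -> m]
mmlmlmTT => mmlmlmmlT   [T -> m l]
mmlmlmmlT => mmlmlmmlml   [T -> m l]

S=>STT=>STTTT=>mTTTT=>mmlTTT=>mmlTWTT=>mmlmlWTT=>mmlmlmTT=>mmlmlmmlT=>mmlmlmmlml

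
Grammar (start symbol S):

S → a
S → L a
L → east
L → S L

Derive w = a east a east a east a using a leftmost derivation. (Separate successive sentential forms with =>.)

S => L a => S L a => L a L a => S L a L a => a L a L a => a S L a L a => a L a L a L a => a east a L a L a => a east a east a L a => a east a east a east a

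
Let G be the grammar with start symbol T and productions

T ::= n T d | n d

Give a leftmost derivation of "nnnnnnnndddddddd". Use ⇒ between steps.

T ⇒ nTd   [T ::= n T d]
nTd ⇒ nnTdd   [T ::= n T d]
nnTdd ⇒ nnnTddd   [T ::= n T d]
nnnTddd ⇒ nnnnTdddd   [T ::= n T d]
nnnnTdddd ⇒ nnnnnTddddd   [T ::= n T d]
nnnnnTddddd ⇒ nnnnnnTdddddd   [T ::= n T d]
nnnnnnTdddddd ⇒ nnnnnnnTddddddd   [T ::= n T d]
nnnnnnnTddddddd ⇒ nnnnnnnndddddddd   [T ::= n d]

T⇒nTd⇒nnTdd⇒nnnTddd⇒nnnnTdddd⇒nnnnnTddddd⇒nnnnnnTdddddd⇒nnnnnnnTddddddd⇒nnnnnnnndddddddd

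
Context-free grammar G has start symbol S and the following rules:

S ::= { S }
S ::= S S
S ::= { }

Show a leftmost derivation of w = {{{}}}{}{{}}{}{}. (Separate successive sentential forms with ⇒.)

S ⇒ SS ⇒ {S}S ⇒ {{S}}S ⇒ {{{}}}S ⇒ {{{}}}SS ⇒ {{{}}}SSS ⇒ {{{}}}SSSS ⇒ {{{}}}{}SSS ⇒ {{{}}}{}{S}SS ⇒ {{{}}}{}{{}}SS ⇒ {{{}}}{}{{}}{}S ⇒ {{{}}}{}{{}}{}{}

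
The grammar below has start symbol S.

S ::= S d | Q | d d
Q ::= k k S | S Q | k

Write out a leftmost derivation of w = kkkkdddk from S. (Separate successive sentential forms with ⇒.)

S⇒Q⇒kkS⇒kkQ⇒kkSQ⇒kkQQ⇒kkkkSQ⇒kkkkSdQ⇒kkkkdddQ⇒kkkkdddk

S ⇒ Q   [S ::= Q]
Q ⇒ kkS   [Q ::= k k S]
kkS ⇒ kkQ   [S ::= Q]
kkQ ⇒ kkSQ   [Q ::= S Q]
kkSQ ⇒ kkQQ   [S ::= Q]
kkQQ ⇒ kkkkSQ   [Q ::= k k S]
kkkkSQ ⇒ kkkkSdQ   [S ::= S d]
kkkkSdQ ⇒ kkkkdddQ   [S ::= d d]
kkkkdddQ ⇒ kkkkdddk   [Q ::= k]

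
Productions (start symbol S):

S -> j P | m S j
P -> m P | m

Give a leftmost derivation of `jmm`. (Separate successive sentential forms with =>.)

S=>jP=>jmP=>jmm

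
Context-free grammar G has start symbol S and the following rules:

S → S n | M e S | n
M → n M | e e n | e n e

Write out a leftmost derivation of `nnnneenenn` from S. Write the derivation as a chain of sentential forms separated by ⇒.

S ⇒ MeS ⇒ nMeS ⇒ nnMeS ⇒ nnnMeS ⇒ nnnnMeS ⇒ nnnneeneS ⇒ nnnneeneSn ⇒ nnnneenenn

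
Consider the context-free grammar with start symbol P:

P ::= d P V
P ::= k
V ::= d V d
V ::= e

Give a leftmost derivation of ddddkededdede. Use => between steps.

P => dPV => ddPVV => dddPVVV => ddddPVVVV => ddddkVVVV => ddddkeVVV => ddddkedVdVV => ddddkededVV => ddddkededdVdV => ddddkededdedV => ddddkededdede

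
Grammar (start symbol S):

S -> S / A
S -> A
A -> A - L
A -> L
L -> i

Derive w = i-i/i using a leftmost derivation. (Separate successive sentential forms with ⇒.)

S ⇒ S/A ⇒ A/A ⇒ A-L/A ⇒ L-L/A ⇒ i-L/A ⇒ i-i/A ⇒ i-i/L ⇒ i-i/i

S ⇒ S/A   [S -> S / A]
S/A ⇒ A/A   [S -> A]
A/A ⇒ A-L/A   [A -> A - L]
A-L/A ⇒ L-L/A   [A -> L]
L-L/A ⇒ i-L/A   [L -> i]
i-L/A ⇒ i-i/A   [L -> i]
i-i/A ⇒ i-i/L   [A -> L]
i-i/L ⇒ i-i/i   [L -> i]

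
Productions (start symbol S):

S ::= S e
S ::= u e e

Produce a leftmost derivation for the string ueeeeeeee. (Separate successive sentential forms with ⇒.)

S ⇒ Se ⇒ See ⇒ Seee ⇒ Seeee ⇒ Seeeee ⇒ Seeeeee ⇒ ueeeeeeee

S ⇒ Se   [S ::= S e]
Se ⇒ See   [S ::= S e]
See ⇒ Seee   [S ::= S e]
Seee ⇒ Seeee   [S ::= S e]
Seeee ⇒ Seeeee   [S ::= S e]
Seeeee ⇒ Seeeeee   [S ::= S e]
Seeeeee ⇒ ueeeeeeee   [S ::= u e e]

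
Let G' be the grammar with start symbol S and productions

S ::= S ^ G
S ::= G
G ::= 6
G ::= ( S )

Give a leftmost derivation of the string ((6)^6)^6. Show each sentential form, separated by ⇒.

S ⇒ S^G ⇒ G^G ⇒ (S)^G ⇒ (S^G)^G ⇒ (G^G)^G ⇒ ((S)^G)^G ⇒ ((G)^G)^G ⇒ ((6)^G)^G ⇒ ((6)^6)^G ⇒ ((6)^6)^6

S ⇒ S^G   [S ::= S ^ G]
S^G ⇒ G^G   [S ::= G]
G^G ⇒ (S)^G   [G ::= ( S )]
(S)^G ⇒ (S^G)^G   [S ::= S ^ G]
(S^G)^G ⇒ (G^G)^G   [S ::= G]
(G^G)^G ⇒ ((S)^G)^G   [G ::= ( S )]
((S)^G)^G ⇒ ((G)^G)^G   [S ::= G]
((G)^G)^G ⇒ ((6)^G)^G   [G ::= 6]
((6)^G)^G ⇒ ((6)^6)^G   [G ::= 6]
((6)^6)^G ⇒ ((6)^6)^6   [G ::= 6]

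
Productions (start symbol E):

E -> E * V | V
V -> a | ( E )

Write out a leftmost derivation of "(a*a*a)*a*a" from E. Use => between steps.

E=>E*V=>E*V*V=>V*V*V=>(E)*V*V=>(E*V)*V*V=>(E*V*V)*V*V=>(V*V*V)*V*V=>(a*V*V)*V*V=>(a*a*V)*V*V=>(a*a*a)*V*V=>(a*a*a)*a*V=>(a*a*a)*a*a

E => E*V   [E -> E * V]
E*V => E*V*V   [E -> E * V]
E*V*V => V*V*V   [E -> V]
V*V*V => (E)*V*V   [V -> ( E )]
(E)*V*V => (E*V)*V*V   [E -> E * V]
(E*V)*V*V => (E*V*V)*V*V   [E -> E * V]
(E*V*V)*V*V => (V*V*V)*V*V   [E -> V]
(V*V*V)*V*V => (a*V*V)*V*V   [V -> a]
(a*V*V)*V*V => (a*a*V)*V*V   [V -> a]
(a*a*V)*V*V => (a*a*a)*V*V   [V -> a]
(a*a*a)*V*V => (a*a*a)*a*V   [V -> a]
(a*a*a)*a*V => (a*a*a)*a*a   [V -> a]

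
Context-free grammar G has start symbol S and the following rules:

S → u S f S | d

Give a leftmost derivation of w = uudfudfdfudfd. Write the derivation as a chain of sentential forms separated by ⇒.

S ⇒ uSfS   [S → u S f S]
uSfS ⇒ uuSfSfS   [S → u S f S]
uuSfSfS ⇒ uudfSfS   [S → d]
uudfSfS ⇒ uudfuSfSfS   [S → u S f S]
uudfuSfSfS ⇒ uudfudfSfS   [S → d]
uudfudfSfS ⇒ uudfudfdfS   [S → d]
uudfudfdfS ⇒ uudfudfdfuSfS   [S → u S f S]
uudfudfdfuSfS ⇒ uudfudfdfudfS   [S → d]
uudfudfdfudfS ⇒ uudfudfdfudfd   [S → d]

S ⇒ uSfS ⇒ uuSfSfS ⇒ uudfSfS ⇒ uudfuSfSfS ⇒ uudfudfSfS ⇒ uudfudfdfS ⇒ uudfudfdfuSfS ⇒ uudfudfdfudfS ⇒ uudfudfdfudfd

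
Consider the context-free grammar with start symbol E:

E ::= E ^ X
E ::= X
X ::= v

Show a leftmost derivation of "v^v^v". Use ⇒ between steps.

E ⇒ E^X   [E ::= E ^ X]
E^X ⇒ E^X^X   [E ::= E ^ X]
E^X^X ⇒ X^X^X   [E ::= X]
X^X^X ⇒ v^X^X   [X ::= v]
v^X^X ⇒ v^v^X   [X ::= v]
v^v^X ⇒ v^v^v   [X ::= v]

E⇒E^X⇒E^X^X⇒X^X^X⇒v^X^X⇒v^v^X⇒v^v^v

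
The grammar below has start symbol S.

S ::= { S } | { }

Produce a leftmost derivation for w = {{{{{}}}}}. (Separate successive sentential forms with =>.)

S => {S} => {{S}} => {{{S}}} => {{{{S}}}} => {{{{{}}}}}

S => {S}   [S ::= { S }]
{S} => {{S}}   [S ::= { S }]
{{S}} => {{{S}}}   [S ::= { S }]
{{{S}}} => {{{{S}}}}   [S ::= { S }]
{{{{S}}}} => {{{{{}}}}}   [S ::= { }]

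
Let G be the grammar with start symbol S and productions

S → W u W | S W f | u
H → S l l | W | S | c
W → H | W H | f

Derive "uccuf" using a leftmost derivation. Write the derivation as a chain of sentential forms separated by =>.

S => WuW   [S → W u W]
WuW => WHuW   [W → W H]
WHuW => WHHuW   [W → W H]
WHHuW => HHHuW   [W → H]
HHHuW => SHHuW   [H → S]
SHHuW => uHHuW   [S → u]
uHHuW => ucHuW   [H → c]
ucHuW => uccuW   [H → c]
uccuW => uccuf   [W → f]

S=>WuW=>WHuW=>WHHuW=>HHHuW=>SHHuW=>uHHuW=>ucHuW=>uccuW=>uccuf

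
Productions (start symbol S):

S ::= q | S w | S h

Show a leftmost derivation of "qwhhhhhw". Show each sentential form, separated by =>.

S=>Sw=>Shw=>Shhw=>Shhhw=>Shhhhw=>Shhhhhw=>Swhhhhhw=>qwhhhhhw

S => Sw   [S ::= S w]
Sw => Shw   [S ::= S h]
Shw => Shhw   [S ::= S h]
Shhw => Shhhw   [S ::= S h]
Shhhw => Shhhhw   [S ::= S h]
Shhhhw => Shhhhhw   [S ::= S h]
Shhhhhw => Swhhhhhw   [S ::= S w]
Swhhhhhw => qwhhhhhw   [S ::= q]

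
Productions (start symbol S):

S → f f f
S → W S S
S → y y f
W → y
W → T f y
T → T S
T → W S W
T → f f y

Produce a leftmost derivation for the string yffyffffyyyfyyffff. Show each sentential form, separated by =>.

S => WSS => ySS => yWSSS => yTfySSS => yTSfySSS => yffySfySSS => yffyffffySSS => yffyffffyyyfSS => yffyffffyyyfyyfS => yffyffffyyyfyyffff

S => WSS   [S → W S S]
WSS => ySS   [W → y]
ySS => yWSSS   [S → W S S]
yWSSS => yTfySSS   [W → T f y]
yTfySSS => yTSfySSS   [T → T S]
yTSfySSS => yffySfySSS   [T → f f y]
yffySfySSS => yffyffffySSS   [S → f f f]
yffyffffySSS => yffyffffyyyfSS   [S → y y f]
yffyffffyyyfSS => yffyffffyyyfyyfS   [S → y y f]
yffyffffyyyfyyfS => yffyffffyyyfyyffff   [S → f f f]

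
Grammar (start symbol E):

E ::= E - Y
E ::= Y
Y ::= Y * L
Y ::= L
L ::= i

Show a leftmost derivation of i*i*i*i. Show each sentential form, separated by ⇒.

E ⇒ Y ⇒ Y*L ⇒ Y*L*L ⇒ Y*L*L*L ⇒ L*L*L*L ⇒ i*L*L*L ⇒ i*i*L*L ⇒ i*i*i*L ⇒ i*i*i*i

E ⇒ Y   [E ::= Y]
Y ⇒ Y*L   [Y ::= Y * L]
Y*L ⇒ Y*L*L   [Y ::= Y * L]
Y*L*L ⇒ Y*L*L*L   [Y ::= Y * L]
Y*L*L*L ⇒ L*L*L*L   [Y ::= L]
L*L*L*L ⇒ i*L*L*L   [L ::= i]
i*L*L*L ⇒ i*i*L*L   [L ::= i]
i*i*L*L ⇒ i*i*i*L   [L ::= i]
i*i*i*L ⇒ i*i*i*i   [L ::= i]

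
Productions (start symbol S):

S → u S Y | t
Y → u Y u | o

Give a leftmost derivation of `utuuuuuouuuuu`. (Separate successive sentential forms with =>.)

S => uSY => utY => utuYu => utuuYuu => utuuuYuuu => utuuuuYuuuu => utuuuuuYuuuuu => utuuuuuouuuuu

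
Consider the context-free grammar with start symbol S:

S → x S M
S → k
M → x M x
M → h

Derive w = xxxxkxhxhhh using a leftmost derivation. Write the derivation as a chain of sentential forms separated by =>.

S => xSM => xxSMM => xxxSMMM => xxxxSMMMM => xxxxkMMMM => xxxxkxMxMMM => xxxxkxhxMMM => xxxxkxhxhMM => xxxxkxhxhhM => xxxxkxhxhhh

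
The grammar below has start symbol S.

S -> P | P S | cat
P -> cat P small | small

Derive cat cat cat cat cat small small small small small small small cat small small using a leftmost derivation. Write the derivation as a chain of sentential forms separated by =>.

S => P S => cat P small S => cat cat P small small S => cat cat cat P small small small S => cat cat cat cat P small small small small S => cat cat cat cat cat P small small small small small S => cat cat cat cat cat small small small small small small S => cat cat cat cat cat small small small small small small P S => cat cat cat cat cat small small small small small small small S => cat cat cat cat cat small small small small small small small P => cat cat cat cat cat small small small small small small small cat P small => cat cat cat cat cat small small small small small small small cat small small

S => P S   [S -> P S]
P S => cat P small S   [P -> cat P small]
cat P small S => cat cat P small small S   [P -> cat P small]
cat cat P small small S => cat cat cat P small small small S   [P -> cat P small]
cat cat cat P small small small S => cat cat cat cat P small small small small S   [P -> cat P small]
cat cat cat cat P small small small small S => cat cat cat cat cat P small small small small small S   [P -> cat P small]
cat cat cat cat cat P small small small small small S => cat cat cat cat cat small small small small small small S   [P -> small]
cat cat cat cat cat small small small small small small S => cat cat cat cat cat small small small small small small P S   [S -> P S]
cat cat cat cat cat small small small small small small P S => cat cat cat cat cat small small small small small small small S   [P -> small]
cat cat cat cat cat small small small small small small small S => cat cat cat cat cat small small small small small small small P   [S -> P]
cat cat cat cat cat small small small small small small small P => cat cat cat cat cat small small small small small small small cat P small   [P -> cat P small]
cat cat cat cat cat small small small small small small small cat P small => cat cat cat cat cat small small small small small small small cat small small   [P -> small]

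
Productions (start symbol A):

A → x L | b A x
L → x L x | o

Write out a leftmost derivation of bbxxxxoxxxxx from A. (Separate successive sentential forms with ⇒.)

A ⇒ bAx   [A → b A x]
bAx ⇒ bbAxx   [A → b A x]
bbAxx ⇒ bbxLxx   [A → x L]
bbxLxx ⇒ bbxxLxxx   [L → x L x]
bbxxLxxx ⇒ bbxxxLxxxx   [L → x L x]
bbxxxLxxxx ⇒ bbxxxxLxxxxx   [L → x L x]
bbxxxxLxxxxx ⇒ bbxxxxoxxxxx   [L → o]

A ⇒ bAx ⇒ bbAxx ⇒ bbxLxx ⇒ bbxxLxxx ⇒ bbxxxLxxxx ⇒ bbxxxxLxxxxx ⇒ bbxxxxoxxxxx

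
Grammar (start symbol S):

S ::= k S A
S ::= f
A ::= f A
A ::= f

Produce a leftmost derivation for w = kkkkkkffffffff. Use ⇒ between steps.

S ⇒ kSA ⇒ kkSAA ⇒ kkkSAAA ⇒ kkkkSAAAA ⇒ kkkkkSAAAAA ⇒ kkkkkkSAAAAAA ⇒ kkkkkkfAAAAAA ⇒ kkkkkkffAAAAA ⇒ kkkkkkfffAAAA ⇒ kkkkkkffffAAAA ⇒ kkkkkkfffffAAA ⇒ kkkkkkffffffAA ⇒ kkkkkkfffffffA ⇒ kkkkkkffffffff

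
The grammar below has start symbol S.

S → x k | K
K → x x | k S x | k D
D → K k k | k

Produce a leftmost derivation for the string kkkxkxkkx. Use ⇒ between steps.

S ⇒ K   [S → K]
K ⇒ kSx   [K → k S x]
kSx ⇒ kKx   [S → K]
kKx ⇒ kkDx   [K → k D]
kkDx ⇒ kkKkkx   [D → K k k]
kkKkkx ⇒ kkkSxkkx   [K → k S x]
kkkSxkkx ⇒ kkkxkxkkx   [S → x k]

S ⇒ K ⇒ kSx ⇒ kKx ⇒ kkDx ⇒ kkKkkx ⇒ kkkSxkkx ⇒ kkkxkxkkx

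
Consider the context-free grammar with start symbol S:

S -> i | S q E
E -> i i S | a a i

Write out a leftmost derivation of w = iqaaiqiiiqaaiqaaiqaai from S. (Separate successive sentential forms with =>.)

S=>SqE=>SqEqE=>SqEqEqE=>SqEqEqEqE=>SqEqEqEqEqE=>iqEqEqEqEqE=>iqaaiqEqEqEqE=>iqaaiqiiSqEqEqE=>iqaaiqiiiqEqEqE=>iqaaiqiiiqaaiqEqE=>iqaaiqiiiqaaiqaaiqE=>iqaaiqiiiqaaiqaaiqaai

S => SqE   [S -> S q E]
SqE => SqEqE   [S -> S q E]
SqEqE => SqEqEqE   [S -> S q E]
SqEqEqE => SqEqEqEqE   [S -> S q E]
SqEqEqEqE => SqEqEqEqEqE   [S -> S q E]
SqEqEqEqEqE => iqEqEqEqEqE   [S -> i]
iqEqEqEqEqE => iqaaiqEqEqEqE   [E -> a a i]
iqaaiqEqEqEqE => iqaaiqiiSqEqEqE   [E -> i i S]
iqaaiqiiSqEqEqE => iqaaiqiiiqEqEqE   [S -> i]
iqaaiqiiiqEqEqE => iqaaiqiiiqaaiqEqE   [E -> a a i]
iqaaiqiiiqaaiqEqE => iqaaiqiiiqaaiqaaiqE   [E -> a a i]
iqaaiqiiiqaaiqaaiqE => iqaaiqiiiqaaiqaaiqaai   [E -> a a i]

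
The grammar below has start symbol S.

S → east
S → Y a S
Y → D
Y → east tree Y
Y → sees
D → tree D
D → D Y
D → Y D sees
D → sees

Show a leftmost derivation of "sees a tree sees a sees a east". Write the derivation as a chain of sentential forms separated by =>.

S => Y a S => sees a S => sees a Y a S => sees a D a S => sees a tree D a S => sees a tree sees a S => sees a tree sees a Y a S => sees a tree sees a sees a S => sees a tree sees a sees a east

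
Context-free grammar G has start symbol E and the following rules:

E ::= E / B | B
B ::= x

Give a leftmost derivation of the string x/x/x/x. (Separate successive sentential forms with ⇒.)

E⇒E/B⇒E/B/B⇒E/B/B/B⇒B/B/B/B⇒x/B/B/B⇒x/x/B/B⇒x/x/x/B⇒x/x/x/x

E ⇒ E/B   [E ::= E / B]
E/B ⇒ E/B/B   [E ::= E / B]
E/B/B ⇒ E/B/B/B   [E ::= E / B]
E/B/B/B ⇒ B/B/B/B   [E ::= B]
B/B/B/B ⇒ x/B/B/B   [B ::= x]
x/B/B/B ⇒ x/x/B/B   [B ::= x]
x/x/B/B ⇒ x/x/x/B   [B ::= x]
x/x/x/B ⇒ x/x/x/x   [B ::= x]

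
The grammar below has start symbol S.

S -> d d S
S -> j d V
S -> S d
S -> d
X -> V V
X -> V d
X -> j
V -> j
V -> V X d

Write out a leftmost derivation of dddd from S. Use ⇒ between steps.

S ⇒ ddS ⇒ ddSd ⇒ dddd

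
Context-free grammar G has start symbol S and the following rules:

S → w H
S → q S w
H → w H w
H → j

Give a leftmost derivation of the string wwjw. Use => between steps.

S => wH => wwHw => wwjw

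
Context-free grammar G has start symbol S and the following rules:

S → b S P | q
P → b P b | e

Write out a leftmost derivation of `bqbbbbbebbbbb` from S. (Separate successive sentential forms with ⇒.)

S ⇒ bSP ⇒ bqP ⇒ bqbPb ⇒ bqbbPbb ⇒ bqbbbPbbb ⇒ bqbbbbPbbbb ⇒ bqbbbbbPbbbbb ⇒ bqbbbbbebbbbb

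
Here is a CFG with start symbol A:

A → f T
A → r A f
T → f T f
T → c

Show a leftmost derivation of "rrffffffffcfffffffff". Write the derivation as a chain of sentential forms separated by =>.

A => rAf => rrAff => rrfTff => rrffTfff => rrfffTffff => rrffffTfffff => rrfffffTffffff => rrffffffTfffffff => rrfffffffTffffffff => rrffffffffTfffffffff => rrffffffffcfffffffff

A => rAf   [A → r A f]
rAf => rrAff   [A → r A f]
rrAff => rrfTff   [A → f T]
rrfTff => rrffTfff   [T → f T f]
rrffTfff => rrfffTffff   [T → f T f]
rrfffTffff => rrffffTfffff   [T → f T f]
rrffffTfffff => rrfffffTffffff   [T → f T f]
rrfffffTffffff => rrffffffTfffffff   [T → f T f]
rrffffffTfffffff => rrfffffffTffffffff   [T → f T f]
rrfffffffTffffffff => rrffffffffTfffffffff   [T → f T f]
rrffffffffTfffffffff => rrffffffffcfffffffff   [T → c]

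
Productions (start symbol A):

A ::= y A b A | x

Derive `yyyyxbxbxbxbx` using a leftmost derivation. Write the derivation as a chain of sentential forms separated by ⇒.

A ⇒ yAbA   [A ::= y A b A]
yAbA ⇒ yyAbAbA   [A ::= y A b A]
yyAbAbA ⇒ yyyAbAbAbA   [A ::= y A b A]
yyyAbAbAbA ⇒ yyyyAbAbAbAbA   [A ::= y A b A]
yyyyAbAbAbAbA ⇒ yyyyxbAbAbAbA   [A ::= x]
yyyyxbAbAbAbA ⇒ yyyyxbxbAbAbA   [A ::= x]
yyyyxbxbAbAbA ⇒ yyyyxbxbxbAbA   [A ::= x]
yyyyxbxbxbAbA ⇒ yyyyxbxbxbxbA   [A ::= x]
yyyyxbxbxbxbA ⇒ yyyyxbxbxbxbx   [A ::= x]

A ⇒ yAbA ⇒ yyAbAbA ⇒ yyyAbAbAbA ⇒ yyyyAbAbAbAbA ⇒ yyyyxbAbAbAbA ⇒ yyyyxbxbAbAbA ⇒ yyyyxbxbxbAbA ⇒ yyyyxbxbxbxbA ⇒ yyyyxbxbxbxbx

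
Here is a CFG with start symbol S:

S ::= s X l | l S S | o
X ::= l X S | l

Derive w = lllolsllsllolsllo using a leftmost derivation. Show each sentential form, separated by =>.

S=>lSS=>llSSS=>lllSSSS=>llloSSS=>lllolSSSS=>lllolsXlSSS=>lllolsllSSS=>lllolsllsXlSS=>lllolsllslXSlSS=>lllolsllsllSlSS=>lllolsllsllolSS=>lllolsllsllolsXlS=>lllolsllsllolsllS=>lllolsllsllolsllo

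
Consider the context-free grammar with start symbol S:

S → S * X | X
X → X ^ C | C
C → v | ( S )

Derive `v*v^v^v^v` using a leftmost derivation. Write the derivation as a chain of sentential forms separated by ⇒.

S ⇒ S*X   [S → S * X]
S*X ⇒ X*X   [S → X]
X*X ⇒ C*X   [X → C]
C*X ⇒ v*X   [C → v]
v*X ⇒ v*X^C   [X → X ^ C]
v*X^C ⇒ v*X^C^C   [X → X ^ C]
v*X^C^C ⇒ v*X^C^C^C   [X → X ^ C]
v*X^C^C^C ⇒ v*C^C^C^C   [X → C]
v*C^C^C^C ⇒ v*v^C^C^C   [C → v]
v*v^C^C^C ⇒ v*v^v^C^C   [C → v]
v*v^v^C^C ⇒ v*v^v^v^C   [C → v]
v*v^v^v^C ⇒ v*v^v^v^v   [C → v]

S ⇒ S*X ⇒ X*X ⇒ C*X ⇒ v*X ⇒ v*X^C ⇒ v*X^C^C ⇒ v*X^C^C^C ⇒ v*C^C^C^C ⇒ v*v^C^C^C ⇒ v*v^v^C^C ⇒ v*v^v^v^C ⇒ v*v^v^v^v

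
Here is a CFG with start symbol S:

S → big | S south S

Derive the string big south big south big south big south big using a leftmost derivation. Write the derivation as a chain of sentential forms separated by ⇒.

S ⇒ S south S   [S → S south S]
S south S ⇒ S south S south S   [S → S south S]
S south S south S ⇒ S south S south S south S   [S → S south S]
S south S south S south S ⇒ S south S south S south S south S   [S → S south S]
S south S south S south S south S ⇒ big south S south S south S south S   [S → big]
big south S south S south S south S ⇒ big south big south S south S south S   [S → big]
big south big south S south S south S ⇒ big south big south big south S south S   [S → big]
big south big south big south S south S ⇒ big south big south big south big south S   [S → big]
big south big south big south big south S ⇒ big south big south big south big south big   [S → big]

S ⇒ S south S ⇒ S south S south S ⇒ S south S south S south S ⇒ S south S south S south S south S ⇒ big south S south S south S south S ⇒ big south big south S south S south S ⇒ big south big south big south S south S ⇒ big south big south big south big south S ⇒ big south big south big south big south big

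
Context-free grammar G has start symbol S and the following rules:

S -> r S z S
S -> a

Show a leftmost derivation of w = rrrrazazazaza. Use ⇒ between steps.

S⇒rSzS⇒rrSzSzS⇒rrrSzSzSzS⇒rrrrSzSzSzSzS⇒rrrrazSzSzSzS⇒rrrrazazSzSzS⇒rrrrazazazSzS⇒rrrrazazazazS⇒rrrrazazazaza

S ⇒ rSzS   [S -> r S z S]
rSzS ⇒ rrSzSzS   [S -> r S z S]
rrSzSzS ⇒ rrrSzSzSzS   [S -> r S z S]
rrrSzSzSzS ⇒ rrrrSzSzSzSzS   [S -> r S z S]
rrrrSzSzSzSzS ⇒ rrrrazSzSzSzS   [S -> a]
rrrrazSzSzSzS ⇒ rrrrazazSzSzS   [S -> a]
rrrrazazSzSzS ⇒ rrrrazazazSzS   [S -> a]
rrrrazazazSzS ⇒ rrrrazazazazS   [S -> a]
rrrrazazazazS ⇒ rrrrazazazaza   [S -> a]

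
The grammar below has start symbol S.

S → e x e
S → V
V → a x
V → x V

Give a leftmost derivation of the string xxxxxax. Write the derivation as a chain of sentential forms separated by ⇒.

S ⇒ V ⇒ xV ⇒ xxV ⇒ xxxV ⇒ xxxxV ⇒ xxxxxV ⇒ xxxxxax

S ⇒ V   [S → V]
V ⇒ xV   [V → x V]
xV ⇒ xxV   [V → x V]
xxV ⇒ xxxV   [V → x V]
xxxV ⇒ xxxxV   [V → x V]
xxxxV ⇒ xxxxxV   [V → x V]
xxxxxV ⇒ xxxxxax   [V → a x]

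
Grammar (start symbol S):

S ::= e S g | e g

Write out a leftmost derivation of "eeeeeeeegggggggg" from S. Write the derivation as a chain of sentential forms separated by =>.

S => eSg   [S ::= e S g]
eSg => eeSgg   [S ::= e S g]
eeSgg => eeeSggg   [S ::= e S g]
eeeSggg => eeeeSgggg   [S ::= e S g]
eeeeSgggg => eeeeeSggggg   [S ::= e S g]
eeeeeSggggg => eeeeeeSgggggg   [S ::= e S g]
eeeeeeSgggggg => eeeeeeeSggggggg   [S ::= e S g]
eeeeeeeSggggggg => eeeeeeeegggggggg   [S ::= e g]

S => eSg => eeSgg => eeeSggg => eeeeSgggg => eeeeeSggggg => eeeeeeSgggggg => eeeeeeeSggggggg => eeeeeeeegggggggg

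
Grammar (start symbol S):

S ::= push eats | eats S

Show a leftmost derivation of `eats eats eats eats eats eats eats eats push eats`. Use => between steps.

S => eats S => eats eats S => eats eats eats S => eats eats eats eats S => eats eats eats eats eats S => eats eats eats eats eats eats S => eats eats eats eats eats eats eats S => eats eats eats eats eats eats eats eats S => eats eats eats eats eats eats eats eats push eats

S => eats S   [S ::= eats S]
eats S => eats eats S   [S ::= eats S]
eats eats S => eats eats eats S   [S ::= eats S]
eats eats eats S => eats eats eats eats S   [S ::= eats S]
eats eats eats eats S => eats eats eats eats eats S   [S ::= eats S]
eats eats eats eats eats S => eats eats eats eats eats eats S   [S ::= eats S]
eats eats eats eats eats eats S => eats eats eats eats eats eats eats S   [S ::= eats S]
eats eats eats eats eats eats eats S => eats eats eats eats eats eats eats eats S   [S ::= eats S]
eats eats eats eats eats eats eats eats S => eats eats eats eats eats eats eats eats push eats   [S ::= push eats]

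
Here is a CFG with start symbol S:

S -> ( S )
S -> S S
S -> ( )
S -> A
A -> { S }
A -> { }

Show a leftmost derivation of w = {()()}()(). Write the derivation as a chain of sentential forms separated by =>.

S => SS   [S -> S S]
SS => SSS   [S -> S S]
SSS => ASS   [S -> A]
ASS => {S}SS   [A -> { S }]
{S}SS => {SS}SS   [S -> S S]
{SS}SS => {()S}SS   [S -> ( )]
{()S}SS => {()()}SS   [S -> ( )]
{()()}SS => {()()}()S   [S -> ( )]
{()()}()S => {()()}()()   [S -> ( )]

S => SS => SSS => ASS => {S}SS => {SS}SS => {()S}SS => {()()}SS => {()()}()S => {()()}()()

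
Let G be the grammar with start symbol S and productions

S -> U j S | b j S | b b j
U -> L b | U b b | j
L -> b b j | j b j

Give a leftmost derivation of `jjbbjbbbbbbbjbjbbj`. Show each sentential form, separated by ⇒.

S⇒UjS⇒jjS⇒jjUjS⇒jjUbbjS⇒jjUbbbbjS⇒jjUbbbbbbjS⇒jjLbbbbbbbjS⇒jjbbjbbbbbbbjS⇒jjbbjbbbbbbbjbjS⇒jjbbjbbbbbbbjbjbbj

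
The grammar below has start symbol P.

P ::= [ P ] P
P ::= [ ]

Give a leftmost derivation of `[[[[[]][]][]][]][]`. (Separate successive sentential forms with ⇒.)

P ⇒ [P]P   [P ::= [ P ] P]
[P]P ⇒ [[P]P]P   [P ::= [ P ] P]
[[P]P]P ⇒ [[[P]P]P]P   [P ::= [ P ] P]
[[[P]P]P]P ⇒ [[[[P]P]P]P]P   [P ::= [ P ] P]
[[[[P]P]P]P]P ⇒ [[[[[]]P]P]P]P   [P ::= [ ]]
[[[[[]]P]P]P]P ⇒ [[[[[]][]]P]P]P   [P ::= [ ]]
[[[[[]][]]P]P]P ⇒ [[[[[]][]][]]P]P   [P ::= [ ]]
[[[[[]][]][]]P]P ⇒ [[[[[]][]][]][]]P   [P ::= [ ]]
[[[[[]][]][]][]]P ⇒ [[[[[]][]][]][]][]   [P ::= [ ]]

P⇒[P]P⇒[[P]P]P⇒[[[P]P]P]P⇒[[[[P]P]P]P]P⇒[[[[[]]P]P]P]P⇒[[[[[]][]]P]P]P⇒[[[[[]][]][]]P]P⇒[[[[[]][]][]][]]P⇒[[[[[]][]][]][]][]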